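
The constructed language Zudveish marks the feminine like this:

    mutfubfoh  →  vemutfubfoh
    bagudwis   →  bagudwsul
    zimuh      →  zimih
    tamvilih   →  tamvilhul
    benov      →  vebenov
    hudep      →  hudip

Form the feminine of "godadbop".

tamvilih and mutfubfoh both end in -h yet inflect differently (tamvilhul, vemutfubfoh), so the final letter is not what conditions the rule; the last vowel is.
"godadbop" has last vowel 'o'. The stems whose last vowel is 'o' (mutfubfoh → vemutfubfoh, benov → vebenov) add the prefix ve-.
The other patterns: stems whose last vowel is 'i' delete the last vowel and add -ul; stems whose last vowel is 'e' or 'u' change the last vowel to 'i'.
So godadbop → vegodadbop.

vegodadbop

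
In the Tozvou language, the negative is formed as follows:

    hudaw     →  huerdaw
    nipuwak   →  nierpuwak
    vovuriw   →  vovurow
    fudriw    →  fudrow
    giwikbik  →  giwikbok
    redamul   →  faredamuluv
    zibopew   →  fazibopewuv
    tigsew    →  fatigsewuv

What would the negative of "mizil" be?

hudaw and vovuriw both end in -w yet inflect differently (huerdaw, vovurow), so the final letter is not what conditions the rule; the last vowel is.
"mizil" has last vowel 'i'. The stems whose last vowel is 'i' (vovuriw → vovurow, fudriw → fudrow, giwikbik → giwikbok) change the last vowel to 'o'.
The other patterns: stems whose last vowel is 'a' insert -er- after the first vowel; stems whose last vowel is 'e' or 'u' add fa- … -uv around the stem.
So mizil → mizol.

mizol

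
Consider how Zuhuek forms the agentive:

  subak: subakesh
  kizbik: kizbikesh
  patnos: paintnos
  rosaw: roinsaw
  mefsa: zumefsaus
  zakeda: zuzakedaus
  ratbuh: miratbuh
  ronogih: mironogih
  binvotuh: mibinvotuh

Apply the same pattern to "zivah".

mizivah

subak and rosaw both have last vowel 'a' yet inflect differently (subakesh, roinsaw), so the last vowel is not what conditions the rule; the final letter is.
"zivah" ends in -h. The stems ending in -h (ratbuh → miratbuh, ronogih → mironogih, binvotuh → mibinvotuh) add the prefix mi-.
The other patterns: stems ending in -k add -esh; stems ending in -s or -w insert -in- after the first vowel; stems ending in -a add zu- … -us around the stem.
So zivah → mizivah.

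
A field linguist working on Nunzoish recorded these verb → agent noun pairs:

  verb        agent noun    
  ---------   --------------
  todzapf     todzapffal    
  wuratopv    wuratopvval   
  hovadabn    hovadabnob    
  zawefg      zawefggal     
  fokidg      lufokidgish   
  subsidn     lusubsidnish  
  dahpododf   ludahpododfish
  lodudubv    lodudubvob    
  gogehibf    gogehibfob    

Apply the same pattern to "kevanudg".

"kevanudg" has second-to-last letter 'd'. The stems whose second-to-last letter is 'd' (subsidn → lusubsidnish, dahpododf → ludahpododfish, fokidg → lufokidgish) add lu- … -ish around the stem.
The other patterns: stems whose second-to-last letter is 'b' add -ob; stems whose second-to-last letter is 'f' or 'p' double the final consonant and add -al.
So kevanudg → lukevanudgish.

lukevanudgish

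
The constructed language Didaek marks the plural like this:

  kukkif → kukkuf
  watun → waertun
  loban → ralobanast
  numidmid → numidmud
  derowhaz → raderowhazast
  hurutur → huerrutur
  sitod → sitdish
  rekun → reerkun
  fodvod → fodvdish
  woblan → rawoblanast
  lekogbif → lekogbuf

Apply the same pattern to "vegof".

numidmid and fodvod both end in -d yet inflect differently (numidmud, fodvdish), so the final letter is not what conditions the rule; the last vowel is.
"vegof" has last vowel 'o'. The stems whose last vowel is 'o' (fodvod → fodvdish, sitod → sitdish) delete the last vowel and add -ish.
The other patterns: stems whose last vowel is 'a' add ra- … -ast around the stem; stems whose last vowel is 'i' change the last vowel to 'u'; stems whose last vowel is 'u' insert -er- after the first vowel.
So vegof → vegfish.

vegfish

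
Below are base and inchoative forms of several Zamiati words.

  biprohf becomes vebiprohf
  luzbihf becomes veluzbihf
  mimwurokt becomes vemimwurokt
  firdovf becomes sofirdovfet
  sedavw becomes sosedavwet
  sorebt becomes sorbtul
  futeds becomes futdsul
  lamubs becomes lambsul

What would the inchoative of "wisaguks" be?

vewisaguks

"wisaguks" has second-to-last letter 'k'. The one such stem in the data (mimwurokt → vemimwurokt) adds the prefix ve-, so the same rule applies.
The other patterns: stems whose second-to-last letter is 'v' add so- … -et around the stem; stems whose second-to-last letter is 'b' or 'd' delete the last vowel and add -ul.
So wisaguks → vewisaguks.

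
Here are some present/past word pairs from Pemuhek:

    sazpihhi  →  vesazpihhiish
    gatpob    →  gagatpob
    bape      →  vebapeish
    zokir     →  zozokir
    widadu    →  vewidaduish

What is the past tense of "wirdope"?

sazpihhi and zokir both have last vowel 'i' yet inflect differently (vesazpihhiish, zozokir), so the last vowel is not what conditions the rule; whether the stem ends in a vowel or a consonant is.
"wirdope" ends in a vowel. The stems ending in a vowel (sazpihhi → vesazpihhiish, bape → vebapeish, widadu → vewidaduish) add ve- … -ish around the stem.
The other pattern: stems ending in a consonant repeat the first consonant+vowel as a prefix.
So wirdope → vewirdopeish.

vewirdopeish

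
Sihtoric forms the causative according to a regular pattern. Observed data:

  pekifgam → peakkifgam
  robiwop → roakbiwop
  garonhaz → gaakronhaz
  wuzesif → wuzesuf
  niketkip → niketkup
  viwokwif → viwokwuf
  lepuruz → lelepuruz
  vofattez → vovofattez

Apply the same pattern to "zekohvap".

zeakkohvap

robiwop and niketkip both end in -p yet inflect differently (roakbiwop, niketkup), so the final letter is not what conditions the rule; the last vowel is.
"zekohvap" has last vowel 'a'. The stems whose last vowel is 'a' (pekifgam → peakkifgam, garonhaz → gaakronhaz) insert -ak- after the first vowel.
The other patterns: stems whose last vowel is 'i' change the last vowel to 'u'; stems whose last vowel is 'e' or 'u' repeat the first consonant+vowel as a prefix.
So zekohvap → zeakkohvap.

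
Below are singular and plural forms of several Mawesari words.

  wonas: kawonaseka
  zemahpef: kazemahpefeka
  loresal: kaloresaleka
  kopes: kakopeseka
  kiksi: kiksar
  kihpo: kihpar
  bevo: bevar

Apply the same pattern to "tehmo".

tehmar

kopes and kiksi both begin with k- yet inflect differently (kakopeseka, kiksar), so the first letter is not what conditions the rule; whether the stem ends in a vowel or a consonant is.
"tehmo" ends in a vowel. The stems ending in a vowel (kiksi → kiksar, kihpo → kihpar, bevo → bevar) drop the final letter and add -ar.
So tehmo → tehmar.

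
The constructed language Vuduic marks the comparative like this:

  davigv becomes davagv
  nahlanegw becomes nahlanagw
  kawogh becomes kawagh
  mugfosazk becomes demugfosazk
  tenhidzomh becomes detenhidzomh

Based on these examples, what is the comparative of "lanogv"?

"lanogv" has second-to-last letter 'g'. The stems whose second-to-last letter is 'g' (davigv → davagv, nahlanegw → nahlanagw, kawogh → kawagh) change the last vowel to 'a'.
So lanogv → lanagv.

lanagv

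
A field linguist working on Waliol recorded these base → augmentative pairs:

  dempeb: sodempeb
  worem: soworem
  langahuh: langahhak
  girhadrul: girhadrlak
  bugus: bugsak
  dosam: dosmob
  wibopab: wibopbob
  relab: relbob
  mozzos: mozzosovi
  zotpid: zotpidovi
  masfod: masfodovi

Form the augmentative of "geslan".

geslnob

worem and dosam both end in -m yet inflect differently (soworem, dosmob), so the final letter is not what conditions the rule; the last vowel is.
"geslan" has last vowel 'a'. The stems whose last vowel is 'a' (dosam → dosmob, wibopab → wibopbob, relab → relbob) delete the last vowel and add -ob.
So geslan → geslnob.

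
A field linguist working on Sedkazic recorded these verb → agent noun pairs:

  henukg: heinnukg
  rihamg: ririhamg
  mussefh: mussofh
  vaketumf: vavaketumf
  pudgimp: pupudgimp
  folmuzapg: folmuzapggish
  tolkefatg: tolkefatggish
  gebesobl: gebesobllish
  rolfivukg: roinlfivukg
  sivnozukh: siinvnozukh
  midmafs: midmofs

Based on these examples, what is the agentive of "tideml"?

titideml

sivnozukh and mussefh both end in -h yet inflect differently (siinvnozukh, mussofh), so the final letter is not what conditions the rule; the second-to-last letter is.
"tideml" has second-to-last letter 'm'. The stems whose second-to-last letter is 'm' (vaketumf → vavaketumf, rihamg → ririhamg, pudgimp → pupudgimp) repeat the first consonant+vowel as a prefix.
So tideml → titideml.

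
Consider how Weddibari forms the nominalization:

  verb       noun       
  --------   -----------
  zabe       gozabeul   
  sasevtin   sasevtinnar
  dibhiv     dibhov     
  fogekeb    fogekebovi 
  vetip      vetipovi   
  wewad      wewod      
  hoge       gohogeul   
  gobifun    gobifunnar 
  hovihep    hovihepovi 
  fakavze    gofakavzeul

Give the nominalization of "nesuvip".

nesuvipovi

"nesuvip" ends in -p. The stems ending in -p (hovihep → hovihepovi, vetip → vetipovi) add -ovi.
The other patterns: stems ending in -n double the final consonant and add -ar; stems ending in -e add go- … -ul around the stem; stems ending in -d or -v change the last vowel to 'o'.
So nesuvip → nesuvipovi.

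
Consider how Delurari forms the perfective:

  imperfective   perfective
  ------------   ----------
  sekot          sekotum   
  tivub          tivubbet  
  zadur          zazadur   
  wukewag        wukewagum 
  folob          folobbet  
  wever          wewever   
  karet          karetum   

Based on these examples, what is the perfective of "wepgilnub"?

wepgilnubbet

"wepgilnub" ends in -b. The stems ending in -b (tivub → tivubbet, folob → folobbet) double the final consonant and add -et.
So wepgilnub → wepgilnubbet.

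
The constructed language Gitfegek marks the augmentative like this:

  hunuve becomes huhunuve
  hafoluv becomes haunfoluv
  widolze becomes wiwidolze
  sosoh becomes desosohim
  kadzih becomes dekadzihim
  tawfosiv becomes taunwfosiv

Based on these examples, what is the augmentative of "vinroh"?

tawfosiv and kadzih both have last vowel 'i' yet inflect differently (taunwfosiv, dekadzihim), so the last vowel is not what conditions the rule; the final letter is.
"vinroh" ends in -h. The stems ending in -h (kadzih → dekadzihim, sosoh → desosohim) add de- … -im around the stem.
The other patterns: stems ending in -v insert -un- after the first vowel; stems ending in -e repeat the first consonant+vowel as a prefix.
So vinroh → devinrohim.

devinrohim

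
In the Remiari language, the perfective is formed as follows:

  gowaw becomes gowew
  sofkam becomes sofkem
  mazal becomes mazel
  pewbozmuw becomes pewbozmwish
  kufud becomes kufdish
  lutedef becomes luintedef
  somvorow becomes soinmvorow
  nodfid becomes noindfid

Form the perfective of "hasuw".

gowaw and pewbozmuw both end in -w yet inflect differently (gowew, pewbozmwish), so the final letter is not what conditions the rule; the last vowel is.
"hasuw" has last vowel 'u'. The stems whose last vowel is 'u' (pewbozmuw → pewbozmwish, kufud → kufdish) delete the last vowel and add -ish.
So hasuw → haswish.

haswish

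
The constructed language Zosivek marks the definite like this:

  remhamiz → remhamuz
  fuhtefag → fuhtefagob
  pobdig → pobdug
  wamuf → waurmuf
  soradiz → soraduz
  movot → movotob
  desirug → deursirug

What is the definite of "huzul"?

huurzul

"huzul" has last vowel 'u'. The stems whose last vowel is 'u' (desirug → deursirug, wamuf → waurmuf) insert -ur- after the first vowel.
So huzul → huurzul.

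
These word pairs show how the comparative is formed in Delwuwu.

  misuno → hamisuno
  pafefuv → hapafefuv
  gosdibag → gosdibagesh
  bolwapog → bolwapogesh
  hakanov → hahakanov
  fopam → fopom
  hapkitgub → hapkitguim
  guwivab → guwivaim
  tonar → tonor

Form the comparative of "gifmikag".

gifmikagesh

"gifmikag" ends in -g. The stems ending in -g (gosdibag → gosdibagesh, bolwapog → bolwapogesh) add -esh.
The other patterns: stems ending in -o or -v add the prefix ha-; stems ending in -b drop the final letter and add -im; stems ending in -m or -r change the last vowel to 'o'.
So gifmikag → gifmikagesh.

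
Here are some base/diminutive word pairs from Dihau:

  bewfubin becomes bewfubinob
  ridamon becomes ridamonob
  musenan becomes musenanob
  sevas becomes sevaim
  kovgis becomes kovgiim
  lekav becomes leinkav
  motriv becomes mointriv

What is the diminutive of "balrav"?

bainlrav

"balrav" ends in -v. The stems ending in -v (lekav → leinkav, motriv → mointriv) insert -in- after the first vowel.
So balrav → bainlrav.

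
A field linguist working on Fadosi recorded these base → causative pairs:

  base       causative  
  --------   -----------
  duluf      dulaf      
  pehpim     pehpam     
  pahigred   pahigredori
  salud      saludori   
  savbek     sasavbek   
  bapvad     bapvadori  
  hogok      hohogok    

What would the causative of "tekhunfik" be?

tetekhunfik

salud and duluf both have last vowel 'u' yet inflect differently (saludori, dulaf), so the last vowel is not what conditions the rule; the final letter is.
"tekhunfik" ends in -k. The stems ending in -k (savbek → sasavbek, hogok → hohogok) repeat the first consonant+vowel as a prefix.
So tekhunfik → tetekhunfik.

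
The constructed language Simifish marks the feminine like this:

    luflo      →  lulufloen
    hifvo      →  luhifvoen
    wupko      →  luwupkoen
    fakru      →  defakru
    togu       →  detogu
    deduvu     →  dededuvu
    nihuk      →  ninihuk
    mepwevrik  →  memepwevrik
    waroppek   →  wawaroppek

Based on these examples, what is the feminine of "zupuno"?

luzupunoen

"zupuno" ends in -o. The stems ending in -o (luflo → lulufloen, hifvo → luhifvoen, wupko → luwupkoen) add lu- … -en around the stem.
The other patterns: stems ending in -u add the prefix de-; stems ending in -k repeat the first consonant+vowel as a prefix.
So zupuno → luzupunoen.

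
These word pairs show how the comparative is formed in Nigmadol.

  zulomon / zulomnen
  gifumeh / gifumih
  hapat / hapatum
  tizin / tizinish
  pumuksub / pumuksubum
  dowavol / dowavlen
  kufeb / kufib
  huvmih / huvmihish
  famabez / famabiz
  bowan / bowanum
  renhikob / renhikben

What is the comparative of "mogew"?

mogiw

"mogew" has last vowel 'e'. The stems whose last vowel is 'e' (famabez → famabiz, gifumeh → gifumih, kufeb → kufib) change the last vowel to 'i'.
The other patterns: stems whose last vowel is 'o' delete the last vowel and add -en; stems whose last vowel is 'i' add -ish; stems whose last vowel is 'a' or 'u' add -um.
So mogew → mogiw.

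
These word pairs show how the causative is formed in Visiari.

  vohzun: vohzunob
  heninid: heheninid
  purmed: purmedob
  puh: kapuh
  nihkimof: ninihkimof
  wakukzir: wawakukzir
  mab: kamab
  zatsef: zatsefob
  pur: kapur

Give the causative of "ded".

purmed and heninid both end in -d yet inflect differently (purmedob, heheninid), so the final letter is not what conditions the rule; the number of vowels is.
"ded" has 1 vowel. The stems with 1 vowel (mab → kamab, puh → kapuh, pur → kapur) add the prefix ka-.
The other patterns: stems with 2 vowels add -ob; stems with 3 vowels repeat the first consonant+vowel as a prefix.
So ded → kaded.

kaded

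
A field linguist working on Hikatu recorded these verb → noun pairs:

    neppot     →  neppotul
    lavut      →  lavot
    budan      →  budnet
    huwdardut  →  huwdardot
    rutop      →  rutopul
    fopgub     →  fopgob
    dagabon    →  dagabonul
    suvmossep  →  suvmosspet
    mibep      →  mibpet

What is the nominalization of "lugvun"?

lugvon

mibep and rutop both end in -p yet inflect differently (mibpet, rutopul), so the final letter is not what conditions the rule; the last vowel is.
"lugvun" has last vowel 'u'. The stems whose last vowel is 'u' (fopgub → fopgob, lavut → lavot, huwdardut → huwdardot) change the last vowel to 'o'.
So lugvun → lugvon.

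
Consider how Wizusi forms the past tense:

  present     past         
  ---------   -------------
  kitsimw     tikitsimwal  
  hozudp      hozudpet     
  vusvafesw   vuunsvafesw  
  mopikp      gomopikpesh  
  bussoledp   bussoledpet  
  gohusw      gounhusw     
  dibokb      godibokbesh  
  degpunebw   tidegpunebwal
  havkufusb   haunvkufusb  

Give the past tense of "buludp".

buludpet

hozudp and mopikp both end in -p yet inflect differently (hozudpet, gomopikpesh), so the final letter is not what conditions the rule; the second-to-last letter is.
"buludp" has second-to-last letter 'd'. The stems whose second-to-last letter is 'd' (hozudp → hozudpet, bussoledp → bussoledpet) add -et.
The other patterns: stems whose second-to-last letter is 's' insert -un- after the first vowel; stems whose second-to-last letter is 'k' add go- … -esh around the stem; stems whose second-to-last letter is 'b' or 'm' add ti- … -al around the stem.
So buludp → buludpet.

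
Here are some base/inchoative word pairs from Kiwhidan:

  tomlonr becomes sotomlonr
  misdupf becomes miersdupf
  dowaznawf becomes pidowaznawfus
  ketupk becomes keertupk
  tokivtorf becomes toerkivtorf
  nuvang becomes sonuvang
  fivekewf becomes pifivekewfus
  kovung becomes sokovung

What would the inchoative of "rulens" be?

sorulens

misdupf and dowaznawf both end in -f yet inflect differently (miersdupf, pidowaznawfus), so the final letter is not what conditions the rule; the second-to-last letter is.
"rulens" has second-to-last letter 'n'. The stems whose second-to-last letter is 'n' (kovung → sokovung, tomlonr → sotomlonr, nuvang → sonuvang) add the prefix so-.
The other patterns: stems whose second-to-last letter is 'p' or 'r' insert -er- after the first vowel; stems whose second-to-last letter is 'w' add pi- … -us around the stem.
So rulens → sorulens.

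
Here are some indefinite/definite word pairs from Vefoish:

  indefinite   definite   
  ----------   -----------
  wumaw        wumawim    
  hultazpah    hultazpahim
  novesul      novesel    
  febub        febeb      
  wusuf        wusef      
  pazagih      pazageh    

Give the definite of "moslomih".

moslomeh

hultazpah and pazagih both end in -h yet inflect differently (hultazpahim, pazageh), so the final letter is not what conditions the rule; the last vowel is.
"moslomih" has last vowel 'i'. The one such stem in the data (pazagih → pazageh) changes the last vowel to 'e' (as do novesul, febub), so the same rule applies.
So moslomih → moslomeh.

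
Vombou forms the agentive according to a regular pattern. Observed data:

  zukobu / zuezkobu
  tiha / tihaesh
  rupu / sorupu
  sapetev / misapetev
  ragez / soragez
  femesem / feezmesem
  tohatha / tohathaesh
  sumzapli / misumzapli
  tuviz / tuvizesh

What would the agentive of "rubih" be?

tuviz and ragez both end in -z yet inflect differently (tuvizesh, soragez), so the final letter is not what conditions the rule; the first letter is.
"rubih" begins with r-. The stems beginning with r- (rupu → sorupu, ragez → soragez) add the prefix so-.
The other patterns: stems beginning with s- add the prefix mi-; stems beginning with t- add -esh; stems beginning with f- or z- insert -ez- after the first vowel.
So rubih → sorubih.

sorubih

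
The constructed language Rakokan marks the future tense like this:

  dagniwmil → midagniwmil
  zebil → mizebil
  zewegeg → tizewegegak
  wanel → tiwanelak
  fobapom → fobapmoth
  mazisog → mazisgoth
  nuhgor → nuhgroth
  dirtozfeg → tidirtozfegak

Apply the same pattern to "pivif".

"pivif" has last vowel 'i'. The stems whose last vowel is 'i' (zebil → mizebil, dagniwmil → midagniwmil) add the prefix mi-.
The other patterns: stems whose last vowel is 'o' delete the last vowel and add -oth; stems whose last vowel is 'e' add ti- … -ak around the stem.
So pivif → mipivif.

mipivif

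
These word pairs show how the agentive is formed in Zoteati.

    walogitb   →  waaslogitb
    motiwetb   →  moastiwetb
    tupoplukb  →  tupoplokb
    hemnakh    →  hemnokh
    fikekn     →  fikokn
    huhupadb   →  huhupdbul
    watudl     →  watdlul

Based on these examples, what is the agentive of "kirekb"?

walogitb and tupoplukb both end in -b yet inflect differently (waaslogitb, tupoplokb), so the final letter is not what conditions the rule; the second-to-last letter is.
"kirekb" has second-to-last letter 'k'. The stems whose second-to-last letter is 'k' (tupoplukb → tupoplokb, hemnakh → hemnokh, fikekn → fikokn) change the last vowel to 'o'.
So kirekb → kirokb.

kirokb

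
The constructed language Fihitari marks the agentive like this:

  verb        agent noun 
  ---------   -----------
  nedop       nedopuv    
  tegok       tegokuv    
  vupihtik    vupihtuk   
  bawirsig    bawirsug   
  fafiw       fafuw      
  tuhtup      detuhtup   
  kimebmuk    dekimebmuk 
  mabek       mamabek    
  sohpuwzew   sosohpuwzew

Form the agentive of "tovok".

tovokuv

tegok and vupihtik both end in -k yet inflect differently (tegokuv, vupihtuk), so the final letter is not what conditions the rule; the last vowel is.
"tovok" has last vowel 'o'. The stems whose last vowel is 'o' (nedop → nedopuv, tegok → tegokuv) add -uv.
The other patterns: stems whose last vowel is 'i' change the last vowel to 'u'; stems whose last vowel is 'u' add the prefix de-; stems whose last vowel is 'e' repeat the first consonant+vowel as a prefix.
So tovok → tovokuv.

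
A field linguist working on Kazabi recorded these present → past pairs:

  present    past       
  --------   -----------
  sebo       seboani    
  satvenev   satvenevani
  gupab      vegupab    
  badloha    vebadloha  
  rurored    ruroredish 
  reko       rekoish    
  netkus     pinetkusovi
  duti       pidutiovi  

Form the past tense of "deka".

pidekaovi

sebo and reko both end in -o yet inflect differently (seboani, rekoish), so the final letter is not what conditions the rule; the first letter is.
"deka" begins with d-. The one such stem in the data (duti → pidutiovi) adds pi- … -ovi around the stem, so the same rule applies.
The other patterns: stems beginning with s- add -ani; stems beginning with b- or g- add the prefix ve-; stems beginning with r- add -ish.
So deka → pidekaovi.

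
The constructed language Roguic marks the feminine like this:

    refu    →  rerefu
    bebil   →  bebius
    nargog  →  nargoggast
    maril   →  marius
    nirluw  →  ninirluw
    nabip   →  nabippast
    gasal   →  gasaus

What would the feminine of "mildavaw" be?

"mildavaw" ends in -w. The one such stem in the data (nirluw → ninirluw) repeats the first consonant+vowel as a prefix (as does refu), so the same rule applies.
So mildavaw → mimildavaw.

mimildavaw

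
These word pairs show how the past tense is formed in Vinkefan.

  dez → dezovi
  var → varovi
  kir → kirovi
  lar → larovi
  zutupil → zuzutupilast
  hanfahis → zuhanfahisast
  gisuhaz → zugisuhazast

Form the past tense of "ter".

terovi

dez and gisuhaz both end in -z yet inflect differently (dezovi, zugisuhazast), so the final letter is not what conditions the rule; the number of vowels is.
"ter" has 1 vowel. The stems with 1 vowel (dez → dezovi, var → varovi, kir → kirovi) add -ovi.
So ter → terovi.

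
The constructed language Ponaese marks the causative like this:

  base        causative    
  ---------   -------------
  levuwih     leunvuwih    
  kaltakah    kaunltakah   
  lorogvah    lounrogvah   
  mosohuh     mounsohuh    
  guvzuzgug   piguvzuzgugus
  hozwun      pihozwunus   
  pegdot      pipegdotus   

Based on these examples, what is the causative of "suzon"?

pisuzonus

mosohuh and guvzuzgug both have last vowel 'u' yet inflect differently (mounsohuh, piguvzuzgugus), so the last vowel is not what conditions the rule; the final letter is.
"suzon" ends in -n. The one such stem in the data (hozwun → pihozwunus) adds pi- … -us around the stem, so the same rule applies.
So suzon → pisuzonus.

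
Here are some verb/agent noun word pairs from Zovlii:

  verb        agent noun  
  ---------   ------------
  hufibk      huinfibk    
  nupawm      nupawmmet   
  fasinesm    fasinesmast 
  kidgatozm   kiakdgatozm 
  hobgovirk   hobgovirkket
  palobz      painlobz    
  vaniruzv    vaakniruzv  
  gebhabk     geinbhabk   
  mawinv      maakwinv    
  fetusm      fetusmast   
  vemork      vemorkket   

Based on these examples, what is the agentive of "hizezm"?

hiakzezm

fasinesm and nupawm both end in -m yet inflect differently (fasinesmast, nupawmmet), so the final letter is not what conditions the rule; the second-to-last letter is.
"hizezm" has second-to-last letter 'z'. The stems whose second-to-last letter is 'z' (vaniruzv → vaakniruzv, kidgatozm → kiakdgatozm) insert -ak- after the first vowel.
So hizezm → hiakzezm.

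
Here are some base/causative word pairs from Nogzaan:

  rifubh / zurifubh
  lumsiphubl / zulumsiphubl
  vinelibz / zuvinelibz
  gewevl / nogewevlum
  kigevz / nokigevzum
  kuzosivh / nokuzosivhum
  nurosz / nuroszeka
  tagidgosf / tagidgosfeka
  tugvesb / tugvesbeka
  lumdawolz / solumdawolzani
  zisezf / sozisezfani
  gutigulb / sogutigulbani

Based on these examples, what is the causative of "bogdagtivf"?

"bogdagtivf" has second-to-last letter 'v'. The stems whose second-to-last letter is 'v' (gewevl → nogewevlum, kigevz → nokigevzum, kuzosivh → nokuzosivhum) add no- … -um around the stem.
The other patterns: stems whose second-to-last letter is 'b' add the prefix zu-; stems whose second-to-last letter is 's' add -eka; stems whose second-to-last letter is 'l' or 'z' add so- … -ani around the stem.
So bogdagtivf → nobogdagtivfum.

nobogdagtivfum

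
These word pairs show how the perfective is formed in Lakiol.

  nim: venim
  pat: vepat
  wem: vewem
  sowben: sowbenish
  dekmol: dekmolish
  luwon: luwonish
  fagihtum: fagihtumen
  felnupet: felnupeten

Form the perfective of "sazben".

nim and fagihtum both end in -m yet inflect differently (venim, fagihtumen), so the final letter is not what conditions the rule; the number of vowels is.
"sazben" has 2 vowels. The stems with 2 vowels (sowben → sowbenish, dekmol → dekmolish, luwon → luwonish) add -ish.
The other patterns: stems with 1 vowel add the prefix ve-; stems with 3 vowels add -en.
So sazben → sazbenish.

sazbenish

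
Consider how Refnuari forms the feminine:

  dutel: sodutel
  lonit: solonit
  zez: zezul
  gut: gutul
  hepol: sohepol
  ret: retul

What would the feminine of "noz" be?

nozul

lonit and gut both end in -t yet inflect differently (solonit, gutul), so the final letter is not what conditions the rule; the number of vowels is.
"noz" has 1 vowel. The stems with 1 vowel (gut → gutul, ret → retul, zez → zezul) add -ul.
So noz → nozul.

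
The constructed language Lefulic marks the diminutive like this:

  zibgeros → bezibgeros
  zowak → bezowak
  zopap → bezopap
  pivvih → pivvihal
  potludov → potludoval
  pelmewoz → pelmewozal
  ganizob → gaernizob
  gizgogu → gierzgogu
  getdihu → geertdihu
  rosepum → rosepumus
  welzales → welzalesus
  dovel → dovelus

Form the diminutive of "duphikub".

duphikubus

zibgeros and welzales both end in -s yet inflect differently (bezibgeros, welzalesus), so the final letter is not what conditions the rule; the first letter is.
"duphikub" begins with d-. The one such stem in the data (dovel → dovelus) adds -us, so the same rule applies.
So duphikub → duphikubus.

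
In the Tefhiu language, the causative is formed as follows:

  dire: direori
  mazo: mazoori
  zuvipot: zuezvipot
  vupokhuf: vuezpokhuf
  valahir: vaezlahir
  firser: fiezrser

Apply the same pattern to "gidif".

"gidif" ends in a consonant. The stems ending in a consonant (zuvipot → zuezvipot, vupokhuf → vuezpokhuf, valahir → vaezlahir) insert -ez- after the first vowel.
So gidif → giezdif.

giezdif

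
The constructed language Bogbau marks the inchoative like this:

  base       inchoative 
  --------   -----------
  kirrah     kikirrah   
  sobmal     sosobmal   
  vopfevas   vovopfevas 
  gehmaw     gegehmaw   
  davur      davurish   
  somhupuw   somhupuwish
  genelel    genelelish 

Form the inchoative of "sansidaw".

sasansidaw

gehmaw and somhupuw both end in -w yet inflect differently (gegehmaw, somhupuwish), so the final letter is not what conditions the rule; the last vowel is.
"sansidaw" has last vowel 'a'. The stems whose last vowel is 'a' (kirrah → kikirrah, sobmal → sosobmal, vopfevas → vovopfevas) repeat the first consonant+vowel as a prefix.
So sansidaw → sasansidaw.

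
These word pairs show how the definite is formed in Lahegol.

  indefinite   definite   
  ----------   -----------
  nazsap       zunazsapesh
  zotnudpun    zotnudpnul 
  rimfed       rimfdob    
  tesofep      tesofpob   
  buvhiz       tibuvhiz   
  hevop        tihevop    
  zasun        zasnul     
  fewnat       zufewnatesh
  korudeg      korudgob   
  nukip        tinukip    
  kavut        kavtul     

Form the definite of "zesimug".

zesimgul

"zesimug" has last vowel 'u'. The stems whose last vowel is 'u' (zotnudpun → zotnudpnul, kavut → kavtul, zasun → zasnul) delete the last vowel and add -ul.
The other patterns: stems whose last vowel is 'a' add zu- … -esh around the stem; stems whose last vowel is 'e' delete the last vowel and add -ob; stems whose last vowel is 'i' or 'o' add the prefix ti-.
So zesimug → zesimgul.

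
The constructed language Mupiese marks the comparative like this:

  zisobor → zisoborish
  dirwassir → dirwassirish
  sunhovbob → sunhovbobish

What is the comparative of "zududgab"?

Every pair shown (zisobor → zisoborish, dirwassir → dirwassirish, sunhovbob → sunhovbobish) follows the same rule: add -ish.
So zududgab → zududgabish.

zududgabish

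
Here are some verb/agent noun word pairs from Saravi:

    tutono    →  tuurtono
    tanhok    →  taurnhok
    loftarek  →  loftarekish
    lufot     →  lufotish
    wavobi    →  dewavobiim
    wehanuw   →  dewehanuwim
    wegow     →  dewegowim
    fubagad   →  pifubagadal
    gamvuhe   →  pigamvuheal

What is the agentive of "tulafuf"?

tuurlafuf

"tulafuf" begins with t-. The stems beginning with t- (tutono → tuurtono, tanhok → taurnhok) insert -ur- after the first vowel.
The other patterns: stems beginning with l- add -ish; stems beginning with w- add de- … -im around the stem; stems beginning with f- or g- add pi- … -al around the stem.
So tulafuf → tuurlafuf.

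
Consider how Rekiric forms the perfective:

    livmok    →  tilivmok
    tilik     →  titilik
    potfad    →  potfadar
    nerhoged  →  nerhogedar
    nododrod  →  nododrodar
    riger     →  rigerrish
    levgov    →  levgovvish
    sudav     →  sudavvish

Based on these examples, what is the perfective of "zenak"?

tizenak

livmok and nododrod both have last vowel 'o' yet inflect differently (tilivmok, nododrodar), so the last vowel is not what conditions the rule; the final letter is.
"zenak" ends in -k. The stems ending in -k (livmok → tilivmok, tilik → titilik) add the prefix ti-.
So zenak → tizenak.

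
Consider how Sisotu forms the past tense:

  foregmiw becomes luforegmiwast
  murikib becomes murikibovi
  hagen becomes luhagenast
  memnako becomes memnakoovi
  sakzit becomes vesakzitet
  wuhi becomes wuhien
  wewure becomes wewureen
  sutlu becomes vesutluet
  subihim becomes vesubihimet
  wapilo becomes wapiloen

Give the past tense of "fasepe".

wapilo and memnako both end in -o yet inflect differently (wapiloen, memnakoovi), so the final letter is not what conditions the rule; the first letter is.
"fasepe" begins with f-. The one such stem in the data (foregmiw → luforegmiwast) adds lu- … -ast around the stem, so the same rule applies.
The other patterns: stems beginning with w- add -en; stems beginning with m- add -ovi; stems beginning with s- add ve- … -et around the stem.
So fasepe → lufasepeast.

lufasepeast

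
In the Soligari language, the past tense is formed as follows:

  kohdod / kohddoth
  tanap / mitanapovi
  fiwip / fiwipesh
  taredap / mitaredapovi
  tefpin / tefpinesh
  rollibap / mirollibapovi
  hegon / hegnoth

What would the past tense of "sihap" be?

hegon and tefpin both end in -n yet inflect differently (hegnoth, tefpinesh), so the final letter is not what conditions the rule; the last vowel is.
"sihap" has last vowel 'a'. The stems whose last vowel is 'a' (taredap → mitaredapovi, tanap → mitanapovi, rollibap → mirollibapovi) add mi- … -ovi around the stem.
The other patterns: stems whose last vowel is 'o' delete the last vowel and add -oth; stems whose last vowel is 'i' add -esh.
So sihap → misihapovi.

misihapovi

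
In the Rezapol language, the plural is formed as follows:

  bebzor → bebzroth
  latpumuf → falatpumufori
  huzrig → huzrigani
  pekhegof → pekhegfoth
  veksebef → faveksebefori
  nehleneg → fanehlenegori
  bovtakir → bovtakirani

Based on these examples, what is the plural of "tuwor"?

tuwroth

nehleneg and huzrig both end in -g yet inflect differently (fanehlenegori, huzrigani), so the final letter is not what conditions the rule; the last vowel is.
"tuwor" has last vowel 'o'. The stems whose last vowel is 'o' (pekhegof → pekhegfoth, bebzor → bebzroth) delete the last vowel and add -oth.
The other patterns: stems whose last vowel is 'e' or 'u' add fa- … -ori around the stem; stems whose last vowel is 'i' add -ani.
So tuwor → tuwroth.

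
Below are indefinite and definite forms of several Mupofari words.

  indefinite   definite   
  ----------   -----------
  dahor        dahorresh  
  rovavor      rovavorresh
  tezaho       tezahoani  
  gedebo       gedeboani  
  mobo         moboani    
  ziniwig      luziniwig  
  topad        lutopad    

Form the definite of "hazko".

"hazko" ends in -o. The stems ending in -o (tezaho → tezahoani, gedebo → gedeboani, mobo → moboani) add -ani.
So hazko → hazkoani.

hazkoani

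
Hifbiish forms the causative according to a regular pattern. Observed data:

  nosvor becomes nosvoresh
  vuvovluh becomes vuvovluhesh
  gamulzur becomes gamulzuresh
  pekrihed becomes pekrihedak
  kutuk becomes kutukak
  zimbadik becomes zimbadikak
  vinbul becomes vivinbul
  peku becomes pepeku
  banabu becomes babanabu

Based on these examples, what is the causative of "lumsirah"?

lumsirahesh

vuvovluh and kutuk both have last vowel 'u' yet inflect differently (vuvovluhesh, kutukak), so the last vowel is not what conditions the rule; the final letter is.
"lumsirah" ends in -h. The one such stem in the data (vuvovluh → vuvovluhesh) adds -esh, so the same rule applies.
The other patterns: stems ending in -d or -k add -ak; stems ending in -l or -u repeat the first consonant+vowel as a prefix.
So lumsirah → lumsirahesh.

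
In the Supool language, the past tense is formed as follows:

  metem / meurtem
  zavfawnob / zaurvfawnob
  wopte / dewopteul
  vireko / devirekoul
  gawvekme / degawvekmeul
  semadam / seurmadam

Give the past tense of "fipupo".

metem and gawvekme both have last vowel 'e' yet inflect differently (meurtem, degawvekmeul), so the last vowel is not what conditions the rule; whether the stem ends in a vowel or a consonant is.
"fipupo" ends in a vowel. The stems ending in a vowel (gawvekme → degawvekmeul, vireko → devirekoul, wopte → dewopteul) add de- … -ul around the stem.
So fipupo → defipupoul.

defipupoul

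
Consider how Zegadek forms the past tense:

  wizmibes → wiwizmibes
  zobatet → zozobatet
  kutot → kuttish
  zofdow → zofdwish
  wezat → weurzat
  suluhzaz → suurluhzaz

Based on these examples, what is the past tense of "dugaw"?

duurgaw

zobatet and kutot both end in -t yet inflect differently (zozobatet, kuttish), so the final letter is not what conditions the rule; the last vowel is.
"dugaw" has last vowel 'a'. The stems whose last vowel is 'a' (wezat → weurzat, suluhzaz → suurluhzaz) insert -ur- after the first vowel.
The other patterns: stems whose last vowel is 'e' repeat the first consonant+vowel as a prefix; stems whose last vowel is 'o' delete the last vowel and add -ish.
So dugaw → duurgaw.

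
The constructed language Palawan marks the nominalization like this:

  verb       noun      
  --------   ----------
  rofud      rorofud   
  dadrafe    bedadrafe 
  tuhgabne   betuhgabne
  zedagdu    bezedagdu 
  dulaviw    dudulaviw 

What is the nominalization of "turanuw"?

"turanuw" ends in a consonant. The stems ending in a consonant (rofud → rorofud, dulaviw → dudulaviw) repeat the first consonant+vowel as a prefix.
So turanuw → tuturanuw.

tuturanuw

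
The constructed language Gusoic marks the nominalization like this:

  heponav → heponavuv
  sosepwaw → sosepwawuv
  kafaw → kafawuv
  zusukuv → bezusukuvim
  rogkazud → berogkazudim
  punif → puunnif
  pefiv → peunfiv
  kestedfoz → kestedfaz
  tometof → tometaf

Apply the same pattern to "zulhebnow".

"zulhebnow" has last vowel 'o'. The stems whose last vowel is 'o' (kestedfoz → kestedfaz, tometof → tometaf) change the last vowel to 'a'.
So zulhebnow → zulhebnaw.

zulhebnaw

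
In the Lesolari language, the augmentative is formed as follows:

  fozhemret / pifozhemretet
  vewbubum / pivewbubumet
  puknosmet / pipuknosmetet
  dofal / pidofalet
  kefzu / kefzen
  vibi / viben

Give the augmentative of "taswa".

vewbubum and kefzu both have last vowel 'u' yet inflect differently (pivewbubumet, kefzen), so the last vowel is not what conditions the rule; whether the stem ends in a vowel or a consonant is.
"taswa" ends in a vowel. The stems ending in a vowel (kefzu → kefzen, vibi → viben) drop the final letter and add -en.
So taswa → taswen.

taswen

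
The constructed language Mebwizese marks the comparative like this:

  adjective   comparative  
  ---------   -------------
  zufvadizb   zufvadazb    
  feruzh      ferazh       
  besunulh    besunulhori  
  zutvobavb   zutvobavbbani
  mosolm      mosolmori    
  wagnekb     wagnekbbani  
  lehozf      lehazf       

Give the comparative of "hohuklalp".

hohuklalpori

besunulh and feruzh both end in -h yet inflect differently (besunulhori, ferazh), so the final letter is not what conditions the rule; the second-to-last letter is.
"hohuklalp" has second-to-last letter 'l'. The stems whose second-to-last letter is 'l' (mosolm → mosolmori, besunulh → besunulhori) add -ori.
The other patterns: stems whose second-to-last letter is 'z' change the last vowel to 'a'; stems whose second-to-last letter is 'k' or 'v' double the final consonant and add -ani.
So hohuklalp → hohuklalpori.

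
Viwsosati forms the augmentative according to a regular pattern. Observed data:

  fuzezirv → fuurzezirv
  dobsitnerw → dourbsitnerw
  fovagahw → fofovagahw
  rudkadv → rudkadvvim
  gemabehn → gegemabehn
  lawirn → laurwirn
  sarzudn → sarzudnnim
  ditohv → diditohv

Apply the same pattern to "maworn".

gemabehn and lawirn both end in -n yet inflect differently (gegemabehn, laurwirn), so the final letter is not what conditions the rule; the second-to-last letter is.
"maworn" has second-to-last letter 'r'. The stems whose second-to-last letter is 'r' (lawirn → laurwirn, fuzezirv → fuurzezirv, dobsitnerw → dourbsitnerw) insert -ur- after the first vowel.
The other patterns: stems whose second-to-last letter is 'h' repeat the first consonant+vowel as a prefix; stems whose second-to-last letter is 'd' double the final consonant and add -im.
So maworn → maurworn.

maurworn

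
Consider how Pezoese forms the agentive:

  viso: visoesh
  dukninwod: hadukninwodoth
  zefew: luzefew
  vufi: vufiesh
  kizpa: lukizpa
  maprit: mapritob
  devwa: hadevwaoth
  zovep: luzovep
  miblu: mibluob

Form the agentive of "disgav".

hadisgavoth

"disgav" begins with d-. The stems beginning with d- (dukninwod → hadukninwodoth, devwa → hadevwaoth) add ha- … -oth around the stem.
So disgav → hadisgavoth.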